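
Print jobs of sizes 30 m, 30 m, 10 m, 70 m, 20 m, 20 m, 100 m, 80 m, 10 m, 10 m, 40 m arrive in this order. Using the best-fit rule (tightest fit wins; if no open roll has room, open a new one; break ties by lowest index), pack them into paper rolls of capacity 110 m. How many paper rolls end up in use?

4

  30 → roll 1 (new)  [load 30/110]
  30 → roll 1  [load 60/110]
  10 → roll 1  [load 70/110]
  70 → roll 2 (new)  [load 70/110]
  20 → roll 1  [load 90/110]
  20 → roll 1  [load 110/110]
  100 → roll 3 (new)  [load 100/110]
  80 → roll 4 (new)  [load 80/110]
  10 → roll 3  [load 110/110]
  10 → roll 4  [load 90/110]
  40 → roll 2  [load 110/110]
4 paper rolls opened.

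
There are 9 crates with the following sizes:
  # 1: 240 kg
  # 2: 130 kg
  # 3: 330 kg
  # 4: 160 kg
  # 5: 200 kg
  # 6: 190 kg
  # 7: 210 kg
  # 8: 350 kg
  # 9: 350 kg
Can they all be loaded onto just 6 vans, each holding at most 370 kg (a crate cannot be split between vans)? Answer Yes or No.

Total = 2160 kg; ⌈2160/370⌉ = 6.
7 crates each exceed half the capacity and cannot share a van, forcing at least 7 vans.
At least 7 vans are required, but only 6 are allowed.

No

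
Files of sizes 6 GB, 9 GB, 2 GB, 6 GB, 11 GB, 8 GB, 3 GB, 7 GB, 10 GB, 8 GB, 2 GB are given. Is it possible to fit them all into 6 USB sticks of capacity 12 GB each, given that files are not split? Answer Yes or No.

Total = 72 GB; ⌈72/12⌉ = 6.
The bound of 6 does not rule out 6, but exhaustive search shows no assignment into 6 USB sticks of capacity 12 GB exists — the minimum is 7.

No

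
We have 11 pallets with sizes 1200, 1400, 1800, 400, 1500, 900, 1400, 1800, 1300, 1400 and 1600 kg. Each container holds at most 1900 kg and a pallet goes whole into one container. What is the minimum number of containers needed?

10

Total = 1800 + 1800 + 1600 + 1500 + 1400 + 1400 + 1400 + 1300 + 1200 + 900 + 400 = 14700 kg.
Lower bound: ⌈14700/1900⌉ = 8 containers.
Also, 9 pallets each exceed 950 kg, and no two of those can share a container, so at least 9 containers are needed.
A packing using 10 containers:
  container 1: 1800 = 1800
  container 2: 1800 = 1800
  container 3: 1600 = 1600
  container 4: 1500 + 400 = 1900
  container 5: 1400 = 1400
  container 6: 1400 = 1400
  container 7: 1400 = 1400
  container 8: 1300 = 1300
  container 9: 1200 = 1200
  container 10: 900 = 900
No arrangement into 9 containers stays within capacity, so 10 is optimal.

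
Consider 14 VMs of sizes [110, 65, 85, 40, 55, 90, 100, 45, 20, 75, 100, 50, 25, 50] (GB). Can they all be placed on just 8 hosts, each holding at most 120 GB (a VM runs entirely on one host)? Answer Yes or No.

No

Total = 910 GB; ⌈910/120⌉ = 8.
The bound of 8 does not rule out 8, but exhaustive search shows no assignment into 8 hosts of capacity 120 GB exists — the minimum is 9.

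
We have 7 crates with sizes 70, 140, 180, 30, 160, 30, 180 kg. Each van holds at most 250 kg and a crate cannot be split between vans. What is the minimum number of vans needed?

Total = 180 + 180 + 160 + 140 + 70 + 30 + 30 = 790 kg.
Lower bound: ⌈790/250⌉ = 4 vans.
A packing using 4 vans:
  van 1: 180 + 70 = 250
  van 2: 180 + 30 + 30 = 240
  van 3: 160 = 160
  van 4: 140 = 140
This matches the lower bound, so 4 is optimal.

4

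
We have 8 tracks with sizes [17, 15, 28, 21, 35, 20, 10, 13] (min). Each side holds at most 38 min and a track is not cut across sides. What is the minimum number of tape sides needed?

5

Total = 35 + 28 + 21 + 20 + 17 + 15 + 13 + 10 = 159 min.
Lower bound: ⌈159/38⌉ = 5 tape sides.
A packing using 5 tape sides:
  side 1: 35 = 35
  side 2: 28 + 10 = 38
  side 3: 21 + 17 = 38
  side 4: 20 + 15 = 35
  side 5: 13 = 13
This matches the lower bound, so 5 is optimal.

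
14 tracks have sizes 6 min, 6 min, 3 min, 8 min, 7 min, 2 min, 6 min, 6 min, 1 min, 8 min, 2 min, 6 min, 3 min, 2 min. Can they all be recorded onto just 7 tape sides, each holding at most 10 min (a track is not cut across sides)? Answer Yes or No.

No

Total = 66 min; ⌈66/10⌉ = 7.
8 tracks each exceed half the capacity and cannot share a side, forcing at least 8 tape sides.
At least 8 tape sides are required, but only 7 are allowed.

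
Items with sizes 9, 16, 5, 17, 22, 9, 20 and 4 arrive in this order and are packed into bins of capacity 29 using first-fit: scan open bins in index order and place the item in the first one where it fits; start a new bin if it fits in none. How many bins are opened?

  9 → bin 1 (new)  [load 9/29]
  16 → bin 1  [load 25/29]
  5 → bin 2 (new)  [load 5/29]
  17 → bin 2  [load 22/29]
  22 → bin 3 (new)  [load 22/29]
  9 → bin 4 (new)  [load 9/29]
  20 → bin 4  [load 29/29]
  4 → bin 1  [load 29/29]
4 bins opened.

4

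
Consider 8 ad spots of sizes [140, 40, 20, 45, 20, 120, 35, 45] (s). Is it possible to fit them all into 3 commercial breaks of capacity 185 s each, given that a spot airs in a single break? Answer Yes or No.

Yes

A valid assignment using 3 commercial breaks:
  break 1: 140 + 45 = 185
  break 2: 120 + 45 + 20 = 185
  break 3: 40 + 35 + 20 = 95
Every load is within 185 s, so 3 commercial breaks suffice.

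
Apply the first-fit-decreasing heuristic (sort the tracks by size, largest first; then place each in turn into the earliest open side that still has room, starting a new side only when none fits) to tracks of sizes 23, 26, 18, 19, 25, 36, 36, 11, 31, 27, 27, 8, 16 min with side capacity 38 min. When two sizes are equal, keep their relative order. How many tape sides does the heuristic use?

10

Sorted descending: 36, 36, 31, 27, 27, 26, 25, 23, 19, 18, 16, 11, 8.
  36 → side 1 (new)  [load 36/38]
  36 → side 2 (new)  [load 36/38]
  31 → side 3 (new)  [load 31/38]
  27 → side 4 (new)  [load 27/38]
  27 → side 5 (new)  [load 27/38]
  26 → side 6 (new)  [load 26/38]
  25 → side 7 (new)  [load 25/38]
  23 → side 8 (new)  [load 23/38]
  19 → side 9 (new)  [load 19/38]
  18 → side 9  [load 37/38]
  16 → side 10 (new)  [load 16/38]
  11 → side 4  [load 38/38]
  8 → side 5  [load 35/38]
10 tape sides opened.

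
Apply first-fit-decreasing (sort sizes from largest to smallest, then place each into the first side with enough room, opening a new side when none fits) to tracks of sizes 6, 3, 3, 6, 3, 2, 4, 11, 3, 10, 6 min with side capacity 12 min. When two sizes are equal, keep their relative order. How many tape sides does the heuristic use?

5

Sorted descending: 11, 10, 6, 6, 6, 4, 3, 3, 3, 3, 2.
  11 → side 1 (new)  [load 11/12]
  10 → side 2 (new)  [load 10/12]
  6 → side 3 (new)  [load 6/12]
  6 → side 3  [load 12/12]
  6 → side 4 (new)  [load 6/12]
  4 → side 4  [load 10/12]
  3 → side 5 (new)  [load 3/12]
  3 → side 5  [load 6/12]
  3 → side 5  [load 9/12]
  3 → side 5  [load 12/12]
  2 → side 2  [load 12/12]
5 tape sides opened.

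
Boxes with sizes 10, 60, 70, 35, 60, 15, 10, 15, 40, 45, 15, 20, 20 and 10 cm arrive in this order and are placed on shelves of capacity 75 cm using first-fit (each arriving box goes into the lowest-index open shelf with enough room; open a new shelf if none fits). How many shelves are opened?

  10 → shelf 1 (new)  [load 10/75]
  60 → shelf 1  [load 70/75]
  70 → shelf 2 (new)  [load 70/75]
  35 → shelf 3 (new)  [load 35/75]
  60 → shelf 4 (new)  [load 60/75]
  15 → shelf 3  [load 50/75]
  10 → shelf 3  [load 60/75]
  15 → shelf 3  [load 75/75]
  40 → shelf 5 (new)  [load 40/75]
  45 → shelf 6 (new)  [load 45/75]
  15 → shelf 4  [load 75/75]
  20 → shelf 5  [load 60/75]
  20 → shelf 6  [load 65/75]
  10 → shelf 5  [load 70/75]
6 shelves opened.

6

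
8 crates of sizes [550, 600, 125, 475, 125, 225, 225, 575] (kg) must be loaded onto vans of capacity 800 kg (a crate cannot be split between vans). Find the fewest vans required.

4

Total = 600 + 575 + 550 + 475 + 225 + 225 + 125 + 125 = 2900 kg.
Lower bound: ⌈2900/800⌉ = 4 vans.
A packing using 4 vans:
  van 1: 600 + 125 = 725
  van 2: 575 + 225 = 800
  van 3: 550 + 225 = 775
  van 4: 475 + 125 = 600
This matches the lower bound, so 4 is optimal.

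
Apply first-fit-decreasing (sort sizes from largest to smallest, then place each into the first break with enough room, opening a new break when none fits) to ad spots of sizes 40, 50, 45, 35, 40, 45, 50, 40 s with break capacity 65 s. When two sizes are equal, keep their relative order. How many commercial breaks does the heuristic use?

Sorted descending: 50, 50, 45, 45, 40, 40, 40, 35.
  50 → break 1 (new)  [load 50/65]
  50 → break 2 (new)  [load 50/65]
  45 → break 3 (new)  [load 45/65]
  45 → break 4 (new)  [load 45/65]
  40 → break 5 (new)  [load 40/65]
  40 → break 6 (new)  [load 40/65]
  40 → break 7 (new)  [load 40/65]
  35 → break 8 (new)  [load 35/65]
8 commercial breaks opened.

8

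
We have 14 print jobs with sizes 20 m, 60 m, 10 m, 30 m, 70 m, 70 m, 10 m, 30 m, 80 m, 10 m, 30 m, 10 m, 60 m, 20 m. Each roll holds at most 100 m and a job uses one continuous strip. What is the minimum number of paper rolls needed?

Total = 80 + 70 + 70 + 60 + 60 + 30 + 30 + 30 + 20 + 20 + 10 + 10 + 10 + 10 = 510 m.
Lower bound: ⌈510/100⌉ = 6 paper rolls.
A packing using 6 paper rolls:
  roll 1: 80 + 20 = 100
  roll 2: 70 + 30 = 100
  roll 3: 70 + 30 = 100
  roll 4: 60 + 30 + 10 = 100
  roll 5: 60 + 20 + 10 + 10 = 100
  roll 6: 10 = 10
This matches the lower bound, so 6 is optimal.

6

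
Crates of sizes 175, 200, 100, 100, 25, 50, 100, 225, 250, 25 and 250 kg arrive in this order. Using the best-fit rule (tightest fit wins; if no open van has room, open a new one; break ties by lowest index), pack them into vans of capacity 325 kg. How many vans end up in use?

  175 → van 1 (new)  [load 175/325]
  200 → van 2 (new)  [load 200/325]
  100 → van 2  [load 300/325]
  100 → van 1  [load 275/325]
  25 → van 2  [load 325/325]
  50 → van 1  [load 325/325]
  100 → van 3 (new)  [load 100/325]
  225 → van 3  [load 325/325]
  250 → van 4 (new)  [load 250/325]
  25 → van 4  [load 275/325]
  250 → van 5 (new)  [load 250/325]
5 vans opened.

5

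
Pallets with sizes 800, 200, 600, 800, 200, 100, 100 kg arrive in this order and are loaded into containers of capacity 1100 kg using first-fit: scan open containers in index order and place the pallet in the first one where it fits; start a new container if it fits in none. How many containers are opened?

  800 → container 1 (new)  [load 800/1100]
  200 → container 1  [load 1000/1100]
  600 → container 2 (new)  [load 600/1100]
  800 → container 3 (new)  [load 800/1100]
  200 → container 2  [load 800/1100]
  100 → container 1  [load 1100/1100]
  100 → container 2  [load 900/1100]
3 containers opened.

3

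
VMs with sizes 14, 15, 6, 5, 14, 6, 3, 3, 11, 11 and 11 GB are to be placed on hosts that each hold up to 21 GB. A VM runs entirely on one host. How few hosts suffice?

Total = 15 + 14 + 14 + 11 + 11 + 11 + 6 + 6 + 5 + 3 + 3 = 99 GB.
Lower bound: ⌈99/21⌉ = 5 hosts.
Also, 6 VMs each exceed 21/2 GB, and no two of those can share a host, so at least 6 hosts are needed.
A packing using 6 hosts:
  host 1: 15 + 6 = 21
  host 2: 14 + 6 = 20
  host 3: 14 + 5 = 19
  host 4: 11 + 3 + 3 = 17
  host 5: 11 = 11
  host 6: 11 = 11
This matches the lower bound, so 6 is optimal.

6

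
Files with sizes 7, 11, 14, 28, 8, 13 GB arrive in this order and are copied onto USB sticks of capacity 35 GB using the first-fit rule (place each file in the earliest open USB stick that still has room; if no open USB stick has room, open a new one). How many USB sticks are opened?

3

  7 → USB stick 1 (new)  [load 7/35]
  11 → USB stick 1  [load 18/35]
  14 → USB stick 1  [load 32/35]
  28 → USB stick 2 (new)  [load 28/35]
  8 → USB stick 3 (new)  [load 8/35]
  13 → USB stick 3  [load 21/35]
3 USB sticks opened.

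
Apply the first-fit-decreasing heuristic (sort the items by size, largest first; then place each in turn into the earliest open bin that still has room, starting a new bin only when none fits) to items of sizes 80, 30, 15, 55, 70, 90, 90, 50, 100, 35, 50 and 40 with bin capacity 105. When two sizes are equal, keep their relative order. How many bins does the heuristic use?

8

Sorted descending: 100, 90, 90, 80, 70, 55, 50, 50, 40, 35, 30, 15.
  100 → bin 1 (new)  [load 100/105]
  90 → bin 2 (new)  [load 90/105]
  90 → bin 3 (new)  [load 90/105]
  80 → bin 4 (new)  [load 80/105]
  70 → bin 5 (new)  [load 70/105]
  55 → bin 6 (new)  [load 55/105]
  50 → bin 6  [load 105/105]
  50 → bin 7 (new)  [load 50/105]
  40 → bin 7  [load 90/105]
  35 → bin 5  [load 105/105]
  30 → bin 8 (new)  [load 30/105]
  15 → bin 2  [load 105/105]
8 bins opened.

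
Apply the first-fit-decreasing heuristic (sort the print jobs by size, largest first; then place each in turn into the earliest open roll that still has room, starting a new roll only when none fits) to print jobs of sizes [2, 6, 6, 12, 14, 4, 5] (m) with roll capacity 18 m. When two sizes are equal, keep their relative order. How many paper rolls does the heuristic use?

Sorted descending: 14, 12, 6, 6, 5, 4, 2.
  14 → roll 1 (new)  [load 14/18]
  12 → roll 2 (new)  [load 12/18]
  6 → roll 2  [load 18/18]
  6 → roll 3 (new)  [load 6/18]
  5 → roll 3  [load 11/18]
  4 → roll 1  [load 18/18]
  2 → roll 3  [load 13/18]
3 paper rolls opened.

3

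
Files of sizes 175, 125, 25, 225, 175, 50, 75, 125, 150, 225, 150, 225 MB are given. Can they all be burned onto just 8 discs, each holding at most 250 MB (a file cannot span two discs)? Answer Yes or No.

Yes

A valid assignment using 8 discs:
  disc 1: 225 + 25 = 250
  disc 2: 225 = 225
  disc 3: 225 = 225
  disc 4: 175 + 75 = 250
  disc 5: 175 + 50 = 225
  disc 6: 150 = 150
  disc 7: 150 = 150
  disc 8: 125 + 125 = 250
Every load is within 250 MB, so 8 discs suffice.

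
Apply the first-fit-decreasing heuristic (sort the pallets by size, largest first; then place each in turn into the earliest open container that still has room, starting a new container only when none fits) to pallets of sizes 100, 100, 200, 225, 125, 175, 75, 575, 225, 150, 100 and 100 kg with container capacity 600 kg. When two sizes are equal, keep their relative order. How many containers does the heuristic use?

4

Sorted descending: 575, 225, 225, 200, 175, 150, 125, 100, 100, 100, 100, 75.
  575 → container 1 (new)  [load 575/600]
  225 → container 2 (new)  [load 225/600]
  225 → container 2  [load 450/600]
  200 → container 3 (new)  [load 200/600]
  175 → container 3  [load 375/600]
  150 → container 2  [load 600/600]
  125 → container 3  [load 500/600]
  100 → container 3  [load 600/600]
  100 → container 4 (new)  [load 100/600]
  100 → container 4  [load 200/600]
  100 → container 4  [load 300/600]
  75 → container 4  [load 375/600]
4 containers opened.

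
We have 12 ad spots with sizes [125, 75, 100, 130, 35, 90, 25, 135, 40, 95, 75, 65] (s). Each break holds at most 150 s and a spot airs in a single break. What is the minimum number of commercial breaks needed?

8

Total = 135 + 130 + 125 + 100 + 95 + 90 + 75 + 75 + 65 + 40 + 35 + 25 = 990 s.
Lower bound: ⌈990/150⌉ = 7 commercial breaks.
A packing using 8 commercial breaks:
  break 1: 135 = 135
  break 2: 130 = 130
  break 3: 125 + 25 = 150
  break 4: 100 + 40 = 140
  break 5: 95 + 35 = 130
  break 6: 90 = 90
  break 7: 75 + 75 = 150
  break 8: 65 = 65
No arrangement into 7 commercial breaks stays within capacity, so 8 is optimal.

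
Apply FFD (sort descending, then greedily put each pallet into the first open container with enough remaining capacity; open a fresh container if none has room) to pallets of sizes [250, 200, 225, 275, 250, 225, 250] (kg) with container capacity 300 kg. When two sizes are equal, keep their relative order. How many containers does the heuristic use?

7

Sorted descending: 275, 250, 250, 250, 225, 225, 200.
  275 → container 1 (new)  [load 275/300]
  250 → container 2 (new)  [load 250/300]
  250 → container 3 (new)  [load 250/300]
  250 → container 4 (new)  [load 250/300]
  225 → container 5 (new)  [load 225/300]
  225 → container 6 (new)  [load 225/300]
  200 → container 7 (new)  [load 200/300]
7 containers opened.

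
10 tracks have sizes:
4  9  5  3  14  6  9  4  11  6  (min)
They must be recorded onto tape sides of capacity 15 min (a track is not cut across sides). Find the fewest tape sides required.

Total = 14 + 11 + 9 + 9 + 6 + 6 + 5 + 4 + 4 + 3 = 71 min.
Lower bound: ⌈71/15⌉ = 5 tape sides.
A packing using 5 tape sides:
  side 1: 14 = 14
  side 2: 11 + 4 = 15
  side 3: 9 + 6 = 15
  side 4: 9 + 6 = 15
  side 5: 5 + 4 + 3 = 12
This matches the lower bound, so 5 is optimal.

5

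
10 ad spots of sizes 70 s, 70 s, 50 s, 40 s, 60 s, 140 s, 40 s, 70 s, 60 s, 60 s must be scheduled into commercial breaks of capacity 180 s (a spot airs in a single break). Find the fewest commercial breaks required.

Total = 140 + 70 + 70 + 70 + 60 + 60 + 60 + 50 + 40 + 40 = 660 s.
Lower bound: ⌈660/180⌉ = 4 commercial breaks.
A packing using 4 commercial breaks:
  break 1: 140 + 40 = 180
  break 2: 70 + 70 + 40 = 180
  break 3: 70 + 60 + 50 = 180
  break 4: 60 + 60 = 120
This matches the lower bound, so 4 is optimal.

4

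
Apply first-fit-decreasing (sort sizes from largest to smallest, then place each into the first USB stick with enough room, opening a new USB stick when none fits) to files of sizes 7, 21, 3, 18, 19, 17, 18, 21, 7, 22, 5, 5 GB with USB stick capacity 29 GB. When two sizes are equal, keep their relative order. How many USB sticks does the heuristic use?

Sorted descending: 22, 21, 21, 19, 18, 18, 17, 7, 7, 5, 5, 3.
  22 → USB stick 1 (new)  [load 22/29]
  21 → USB stick 2 (new)  [load 21/29]
  21 → USB stick 3 (new)  [load 21/29]
  19 → USB stick 4 (new)  [load 19/29]
  18 → USB stick 5 (new)  [load 18/29]
  18 → USB stick 6 (new)  [load 18/29]
  17 → USB stick 7 (new)  [load 17/29]
  7 → USB stick 1  [load 29/29]
  7 → USB stick 2  [load 28/29]
  5 → USB stick 3  [load 26/29]
  5 → USB stick 4  [load 24/29]
  3 → USB stick 3  [load 29/29]
7 USB sticks opened.

7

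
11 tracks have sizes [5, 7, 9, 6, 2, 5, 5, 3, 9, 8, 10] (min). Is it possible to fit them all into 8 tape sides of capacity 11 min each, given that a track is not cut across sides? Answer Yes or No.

Yes

A valid assignment using 7 tape sides:
  side 1: 10 = 10
  side 2: 9 + 2 = 11
  side 3: 9 = 9
  side 4: 8 + 3 = 11
  side 5: 7 = 7
  side 6: 6 + 5 = 11
  side 7: 5 + 5 = 10
That uses only 7 ≤ 8, so 8 tape sides are enough.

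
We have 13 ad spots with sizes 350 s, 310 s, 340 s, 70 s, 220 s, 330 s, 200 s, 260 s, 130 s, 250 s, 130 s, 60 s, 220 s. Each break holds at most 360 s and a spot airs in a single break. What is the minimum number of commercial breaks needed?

9

Total = 350 + 340 + 330 + 310 + 260 + 250 + 220 + 220 + 200 + 130 + 130 + 70 + 60 = 2870 s.
Lower bound: ⌈2870/360⌉ = 8 commercial breaks.
Also, 9 ad spots each exceed 180 s, and no two of those can share a break, so at least 9 commercial breaks are needed.
A packing using 9 commercial breaks:
  break 1: 350 = 350
  break 2: 340 = 340
  break 3: 330 = 330
  break 4: 310 = 310
  break 5: 260 + 70 = 330
  break 6: 250 + 60 = 310
  break 7: 220 + 130 = 350
  break 8: 220 + 130 = 350
  break 9: 200 = 200
This matches the lower bound, so 9 is optimal.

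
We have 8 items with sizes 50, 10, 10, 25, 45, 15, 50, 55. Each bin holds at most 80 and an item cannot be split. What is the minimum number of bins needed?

4

Total = 55 + 50 + 50 + 45 + 25 + 15 + 10 + 10 = 260.
Lower bound: ⌈260/80⌉ = 4 bins.
A packing using 4 bins:
  bin 1: 55 + 25 = 80
  bin 2: 50 + 15 + 10 = 75
  bin 3: 50 + 10 = 60
  bin 4: 45 = 45
This matches the lower bound, so 4 is optimal.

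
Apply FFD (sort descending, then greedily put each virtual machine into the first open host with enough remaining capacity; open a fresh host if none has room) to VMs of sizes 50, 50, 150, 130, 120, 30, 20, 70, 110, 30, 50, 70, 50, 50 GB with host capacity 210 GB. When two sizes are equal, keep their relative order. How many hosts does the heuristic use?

Sorted descending: 150, 130, 120, 110, 70, 70, 50, 50, 50, 50, 50, 30, 30, 20.
  150 → host 1 (new)  [load 150/210]
  130 → host 2 (new)  [load 130/210]
  120 → host 3 (new)  [load 120/210]
  110 → host 4 (new)  [load 110/210]
  70 → host 2  [load 200/210]
  70 → host 3  [load 190/210]
  50 → host 1  [load 200/210]
  50 → host 4  [load 160/210]
  50 → host 4  [load 210/210]
  50 → host 5 (new)  [load 50/210]
  50 → host 5  [load 100/210]
  30 → host 5  [load 130/210]
  30 → host 5  [load 160/210]
  20 → host 3  [load 210/210]
5 hosts opened.

5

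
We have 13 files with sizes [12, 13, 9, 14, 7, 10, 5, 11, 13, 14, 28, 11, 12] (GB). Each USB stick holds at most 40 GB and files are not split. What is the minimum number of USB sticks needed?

4

Total = 28 + 14 + 14 + 13 + 13 + 12 + 12 + 11 + 11 + 10 + 9 + 7 + 5 = 159 GB.
Lower bound: ⌈159/40⌉ = 4 USB sticks.
A packing using 4 USB sticks:
  USB stick 1: 28 + 12 = 40
  USB stick 2: 14 + 14 + 12 = 40
  USB stick 3: 13 + 13 + 9 + 5 = 40
  USB stick 4: 11 + 11 + 10 + 7 = 39
This matches the lower bound, so 4 is optimal.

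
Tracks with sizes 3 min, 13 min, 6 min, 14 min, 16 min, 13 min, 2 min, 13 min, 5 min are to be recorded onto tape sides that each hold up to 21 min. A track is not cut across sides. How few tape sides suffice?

Total = 16 + 14 + 13 + 13 + 13 + 6 + 5 + 3 + 2 = 85 min.
Lower bound: ⌈85/21⌉ = 5 tape sides.
A packing using 5 tape sides:
  side 1: 16 + 5 = 21
  side 2: 14 + 6 = 20
  side 3: 13 + 3 + 2 = 18
  side 4: 13 = 13
  side 5: 13 = 13
This matches the lower bound, so 5 is optimal.

5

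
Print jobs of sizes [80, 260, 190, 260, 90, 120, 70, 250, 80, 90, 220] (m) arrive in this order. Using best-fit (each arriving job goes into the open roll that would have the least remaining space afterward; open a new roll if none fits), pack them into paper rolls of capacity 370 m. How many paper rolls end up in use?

  80 → roll 1 (new)  [load 80/370]
  260 → roll 1  [load 340/370]
  190 → roll 2 (new)  [load 190/370]
  260 → roll 3 (new)  [load 260/370]
  90 → roll 3  [load 350/370]
  120 → roll 2  [load 310/370]
  70 → roll 4 (new)  [load 70/370]
  250 → roll 4  [load 320/370]
  80 → roll 5 (new)  [load 80/370]
  90 → roll 5  [load 170/370]
  220 → roll 6 (new)  [load 220/370]
6 paper rolls opened.

6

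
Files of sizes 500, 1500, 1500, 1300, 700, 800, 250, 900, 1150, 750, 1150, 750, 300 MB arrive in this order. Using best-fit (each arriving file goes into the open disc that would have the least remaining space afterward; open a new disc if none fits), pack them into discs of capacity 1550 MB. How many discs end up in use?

  500 → disc 1 (new)  [load 500/1550]
  1500 → disc 2 (new)  [load 1500/1550]
  1500 → disc 3 (new)  [load 1500/1550]
  1300 → disc 4 (new)  [load 1300/1550]
  700 → disc 1  [load 1200/1550]
  800 → disc 5 (new)  [load 800/1550]
  250 → disc 4  [load 1550/1550]
  900 → disc 6 (new)  [load 900/1550]
  1150 → disc 7 (new)  [load 1150/1550]
  750 → disc 5  [load 1550/1550]
  1150 → disc 8 (new)  [load 1150/1550]
  750 → disc 9 (new)  [load 750/1550]
  300 → disc 1  [load 1500/1550]
9 discs opened.

9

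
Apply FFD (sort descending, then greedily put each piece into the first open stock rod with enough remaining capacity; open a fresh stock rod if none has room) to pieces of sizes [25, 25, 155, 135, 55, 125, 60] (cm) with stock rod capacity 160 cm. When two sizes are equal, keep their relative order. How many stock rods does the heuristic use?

Sorted descending: 155, 135, 125, 60, 55, 25, 25.
  155 → stock rod 1 (new)  [load 155/160]
  135 → stock rod 2 (new)  [load 135/160]
  125 → stock rod 3 (new)  [load 125/160]
  60 → stock rod 4 (new)  [load 60/160]
  55 → stock rod 4  [load 115/160]
  25 → stock rod 2  [load 160/160]
  25 → stock rod 3  [load 150/160]
4 stock rods opened.

4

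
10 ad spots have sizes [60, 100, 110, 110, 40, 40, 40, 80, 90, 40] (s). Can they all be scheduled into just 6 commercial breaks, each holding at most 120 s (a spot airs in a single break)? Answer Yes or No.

Total = 710 s; ⌈710/120⌉ = 6.
The bound of 6 does not rule out 6, but exhaustive search shows no assignment into 6 commercial breaks of capacity 120 s exists — the minimum is 7.

No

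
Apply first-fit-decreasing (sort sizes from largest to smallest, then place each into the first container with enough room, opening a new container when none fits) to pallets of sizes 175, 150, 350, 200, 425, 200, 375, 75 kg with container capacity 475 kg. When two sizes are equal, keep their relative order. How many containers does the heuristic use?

Sorted descending: 425, 375, 350, 200, 200, 175, 150, 75.
  425 → container 1 (new)  [load 425/475]
  375 → container 2 (new)  [load 375/475]
  350 → container 3 (new)  [load 350/475]
  200 → container 4 (new)  [load 200/475]
  200 → container 4  [load 400/475]
  175 → container 5 (new)  [load 175/475]
  150 → container 5  [load 325/475]
  75 → container 2  [load 450/475]
5 containers opened.

5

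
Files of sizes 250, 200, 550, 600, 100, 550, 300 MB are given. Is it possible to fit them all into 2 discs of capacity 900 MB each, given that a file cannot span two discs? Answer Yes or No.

No

Total = 2550 MB; ⌈2550/900⌉ = 3.
At least 3 discs are required, but only 2 are allowed.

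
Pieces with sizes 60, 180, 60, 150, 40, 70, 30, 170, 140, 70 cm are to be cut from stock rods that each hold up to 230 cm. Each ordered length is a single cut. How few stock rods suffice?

5

Total = 180 + 170 + 150 + 140 + 70 + 70 + 60 + 60 + 40 + 30 = 970 cm.
Lower bound: ⌈970/230⌉ = 5 stock rods.
A packing using 5 stock rods:
  stock rod 1: 180 + 40 = 220
  stock rod 2: 170 + 60 = 230
  stock rod 3: 150 + 70 = 220
  stock rod 4: 140 + 70 = 210
  stock rod 5: 60 + 30 = 90
This matches the lower bound, so 5 is optimal.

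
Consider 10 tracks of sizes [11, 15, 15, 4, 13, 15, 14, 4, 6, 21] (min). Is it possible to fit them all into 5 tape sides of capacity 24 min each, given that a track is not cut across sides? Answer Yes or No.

No

Total = 118 min; ⌈118/24⌉ = 5.
6 tracks each exceed half the capacity and cannot share a side, forcing at least 6 tape sides.
At least 6 tape sides are required, but only 5 are allowed.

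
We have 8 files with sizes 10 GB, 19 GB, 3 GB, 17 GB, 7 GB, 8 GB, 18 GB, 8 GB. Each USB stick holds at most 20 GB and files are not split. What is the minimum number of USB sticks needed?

Total = 19 + 18 + 17 + 10 + 8 + 8 + 7 + 3 = 90 GB.
Lower bound: ⌈90/20⌉ = 5 USB sticks.
A packing using 5 USB sticks:
  USB stick 1: 19 = 19
  USB stick 2: 18 = 18
  USB stick 3: 17 + 3 = 20
  USB stick 4: 10 + 8 = 18
  USB stick 5: 8 + 7 = 15
This matches the lower bound, so 5 is optimal.

5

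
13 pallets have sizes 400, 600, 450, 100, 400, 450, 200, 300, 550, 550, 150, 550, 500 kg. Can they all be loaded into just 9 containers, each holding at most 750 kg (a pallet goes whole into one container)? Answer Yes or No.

Yes

A valid assignment using 9 containers:
  container 1: 600 + 150 = 750
  container 2: 550 + 200 = 750
  container 3: 550 + 100 = 650
  container 4: 550 = 550
  container 5: 500 = 500
  container 6: 450 + 300 = 750
  container 7: 450 = 450
  container 8: 400 = 400
  container 9: 400 = 400
Every load is within 750 kg, so 9 containers suffice.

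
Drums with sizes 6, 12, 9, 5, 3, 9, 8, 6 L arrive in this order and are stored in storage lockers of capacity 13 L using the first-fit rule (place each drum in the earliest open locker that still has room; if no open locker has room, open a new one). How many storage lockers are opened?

6

  6 → locker 1 (new)  [load 6/13]
  12 → locker 2 (new)  [load 12/13]
  9 → locker 3 (new)  [load 9/13]
  5 → locker 1  [load 11/13]
  3 → locker 3  [load 12/13]
  9 → locker 4 (new)  [load 9/13]
  8 → locker 5 (new)  [load 8/13]
  6 → locker 6 (new)  [load 6/13]
6 storage lockers opened.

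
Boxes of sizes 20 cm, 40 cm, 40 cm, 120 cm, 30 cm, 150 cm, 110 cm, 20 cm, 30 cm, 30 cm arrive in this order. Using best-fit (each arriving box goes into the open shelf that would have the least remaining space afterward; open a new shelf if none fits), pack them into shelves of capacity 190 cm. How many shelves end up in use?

  20 → shelf 1 (new)  [load 20/190]
  40 → shelf 1  [load 60/190]
  40 → shelf 1  [load 100/190]
  120 → shelf 2 (new)  [load 120/190]
  30 → shelf 2  [load 150/190]
  150 → shelf 3 (new)  [load 150/190]
  110 → shelf 4 (new)  [load 110/190]
  20 → shelf 2  [load 170/190]
  30 → shelf 3  [load 180/190]
  30 → shelf 4  [load 140/190]
4 shelves opened.

4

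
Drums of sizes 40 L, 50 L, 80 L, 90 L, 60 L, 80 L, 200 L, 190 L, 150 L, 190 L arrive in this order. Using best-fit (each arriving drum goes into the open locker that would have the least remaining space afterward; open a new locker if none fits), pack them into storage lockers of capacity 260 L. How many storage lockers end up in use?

6

  40 → locker 1 (new)  [load 40/260]
  50 → locker 1  [load 90/260]
  80 → locker 1  [load 170/260]
  90 → locker 1  [load 260/260]
  60 → locker 2 (new)  [load 60/260]
  80 → locker 2  [load 140/260]
  200 → locker 3 (new)  [load 200/260]
  190 → locker 4 (new)  [load 190/260]
  150 → locker 5 (new)  [load 150/260]
  190 → locker 6 (new)  [load 190/260]
6 storage lockers opened.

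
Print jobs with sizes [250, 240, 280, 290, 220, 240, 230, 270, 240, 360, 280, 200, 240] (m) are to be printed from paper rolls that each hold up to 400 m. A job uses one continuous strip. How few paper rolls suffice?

13

Total = 360 + 290 + 280 + 280 + 270 + 250 + 240 + 240 + 240 + 240 + 230 + 220 + 200 = 3340 m.
Lower bound: ⌈3340/400⌉ = 9 paper rolls.
Also, 12 print jobs each exceed 200 m, and no two of those can share a roll, so at least 12 paper rolls are needed.
A packing using 13 paper rolls:
  roll 1: 360 = 360
  roll 2: 290 = 290
  roll 3: 280 = 280
  roll 4: 280 = 280
  roll 5: 270 = 270
  roll 6: 250 = 250
  roll 7: 240 = 240
  roll 8: 240 = 240
  roll 9: 240 = 240
  roll 10: 240 = 240
  roll 11: 230 = 230
  roll 12: 220 = 220
  roll 13: 200 = 200
No arrangement into 12 paper rolls stays within capacity, so 13 is optimal.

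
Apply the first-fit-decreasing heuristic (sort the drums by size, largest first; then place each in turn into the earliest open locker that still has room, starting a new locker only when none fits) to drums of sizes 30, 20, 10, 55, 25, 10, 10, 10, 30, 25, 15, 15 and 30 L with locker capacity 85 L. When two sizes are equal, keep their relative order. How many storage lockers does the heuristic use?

4

Sorted descending: 55, 30, 30, 30, 25, 25, 20, 15, 15, 10, 10, 10, 10.
  55 → locker 1 (new)  [load 55/85]
  30 → locker 1  [load 85/85]
  30 → locker 2 (new)  [load 30/85]
  30 → locker 2  [load 60/85]
  25 → locker 2  [load 85/85]
  25 → locker 3 (new)  [load 25/85]
  20 → locker 3  [load 45/85]
  15 → locker 3  [load 60/85]
  15 → locker 3  [load 75/85]
  10 → locker 3  [load 85/85]
  10 → locker 4 (new)  [load 10/85]
  10 → locker 4  [load 20/85]
  10 → locker 4  [load 30/85]
4 storage lockers opened.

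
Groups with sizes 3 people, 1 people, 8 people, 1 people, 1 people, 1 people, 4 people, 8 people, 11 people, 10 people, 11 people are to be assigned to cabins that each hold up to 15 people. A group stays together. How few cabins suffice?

5

Total = 11 + 11 + 10 + 8 + 8 + 4 + 3 + 1 + 1 + 1 + 1 = 59 people.
Lower bound: ⌈59/15⌉ = 4 cabins.
Also, 5 groups each exceed 15/2 people, and no two of those can share a cabin, so at least 5 cabins are needed.
A packing using 5 cabins:
  cabin 1: 11 + 4 = 15
  cabin 2: 11 + 3 + 1 = 15
  cabin 3: 10 + 1 + 1 + 1 = 13
  cabin 4: 8 = 8
  cabin 5: 8 = 8
This matches the lower bound, so 5 is optimal.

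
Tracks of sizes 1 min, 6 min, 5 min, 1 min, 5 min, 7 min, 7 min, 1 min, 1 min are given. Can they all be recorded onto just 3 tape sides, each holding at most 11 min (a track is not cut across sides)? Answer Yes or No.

No

Total = 34 min; ⌈34/11⌉ = 4.
At least 4 tape sides are required, but only 3 are allowed.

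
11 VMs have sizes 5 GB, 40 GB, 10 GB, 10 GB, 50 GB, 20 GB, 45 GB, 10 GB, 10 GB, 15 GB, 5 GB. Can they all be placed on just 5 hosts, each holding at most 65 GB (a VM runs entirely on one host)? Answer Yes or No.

A valid assignment using 4 hosts:
  host 1: 50 + 15 = 65
  host 2: 45 + 20 = 65
  host 3: 40 + 10 + 10 + 5 = 65
  host 4: 10 + 10 + 5 = 25
That uses only 4 ≤ 5, so 5 hosts are enough.

Yes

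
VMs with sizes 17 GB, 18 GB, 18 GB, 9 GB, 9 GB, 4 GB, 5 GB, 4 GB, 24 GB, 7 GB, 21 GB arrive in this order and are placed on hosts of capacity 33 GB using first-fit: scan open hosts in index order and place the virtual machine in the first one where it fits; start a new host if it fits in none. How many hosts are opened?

5

  17 → host 1 (new)  [load 17/33]
  18 → host 2 (new)  [load 18/33]
  18 → host 3 (new)  [load 18/33]
  9 → host 1  [load 26/33]
  9 → host 2  [load 27/33]
  4 → host 1  [load 30/33]
  5 → host 2  [load 32/33]
  4 → host 3  [load 22/33]
  24 → host 4 (new)  [load 24/33]
  7 → host 3  [load 29/33]
  21 → host 5 (new)  [load 21/33]
5 hosts opened.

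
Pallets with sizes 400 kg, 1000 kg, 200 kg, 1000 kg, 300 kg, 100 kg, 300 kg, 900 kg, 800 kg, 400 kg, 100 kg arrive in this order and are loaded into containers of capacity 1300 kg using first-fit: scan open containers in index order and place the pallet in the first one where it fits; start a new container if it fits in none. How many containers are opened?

  400 → container 1 (new)  [load 400/1300]
  1000 → container 2 (new)  [load 1000/1300]
  200 → container 1  [load 600/1300]
  1000 → container 3 (new)  [load 1000/1300]
  300 → container 1  [load 900/1300]
  100 → container 1  [load 1000/1300]
  300 → container 1  [load 1300/1300]
  900 → container 4 (new)  [load 900/1300]
  800 → container 5 (new)  [load 800/1300]
  400 → container 4  [load 1300/1300]
  100 → container 2  [load 1100/1300]
5 containers opened.

5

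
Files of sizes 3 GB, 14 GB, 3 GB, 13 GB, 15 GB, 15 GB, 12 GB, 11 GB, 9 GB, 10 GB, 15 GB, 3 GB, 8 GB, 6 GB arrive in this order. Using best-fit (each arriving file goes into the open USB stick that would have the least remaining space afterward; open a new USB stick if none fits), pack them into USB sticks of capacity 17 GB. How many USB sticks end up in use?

9

  3 → USB stick 1 (new)  [load 3/17]
  14 → USB stick 1  [load 17/17]
  3 → USB stick 2 (new)  [load 3/17]
  13 → USB stick 2  [load 16/17]
  15 → USB stick 3 (new)  [load 15/17]
  15 → USB stick 4 (new)  [load 15/17]
  12 → USB stick 5 (new)  [load 12/17]
  11 → USB stick 6 (new)  [load 11/17]
  9 → USB stick 7 (new)  [load 9/17]
  10 → USB stick 8 (new)  [load 10/17]
  15 → USB stick 9 (new)  [load 15/17]
  3 → USB stick 5  [load 15/17]
  8 → USB stick 7  [load 17/17]
  6 → USB stick 6  [load 17/17]
9 USB sticks opened.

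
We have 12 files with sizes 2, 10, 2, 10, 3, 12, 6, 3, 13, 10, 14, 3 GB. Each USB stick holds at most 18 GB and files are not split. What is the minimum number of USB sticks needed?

Total = 14 + 13 + 12 + 10 + 10 + 10 + 6 + 3 + 3 + 3 + 2 + 2 = 88 GB.
Lower bound: ⌈88/18⌉ = 5 USB sticks.
Also, 6 files each exceed 9 GB, and no two of those can share a USB stick, so at least 6 USB sticks are needed.
A packing using 6 USB sticks:
  USB stick 1: 14 + 3 = 17
  USB stick 2: 13 + 3 + 2 = 18
  USB stick 3: 12 + 6 = 18
  USB stick 4: 10 + 3 + 2 = 15
  USB stick 5: 10 = 10
  USB stick 6: 10 = 10
This matches the lower bound, so 6 is optimal.

6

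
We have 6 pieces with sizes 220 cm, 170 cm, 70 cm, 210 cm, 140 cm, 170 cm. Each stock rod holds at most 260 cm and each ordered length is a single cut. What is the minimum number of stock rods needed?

5

Total = 220 + 210 + 170 + 170 + 140 + 70 = 980 cm.
Lower bound: ⌈980/260⌉ = 4 stock rods.
Also, 5 pieces each exceed 130 cm, and no two of those can share a stock rod, so at least 5 stock rods are needed.
A packing using 5 stock rods:
  stock rod 1: 220 = 220
  stock rod 2: 210 = 210
  stock rod 3: 170 + 70 = 240
  stock rod 4: 170 = 170
  stock rod 5: 140 = 140
This matches the lower bound, so 5 is optimal.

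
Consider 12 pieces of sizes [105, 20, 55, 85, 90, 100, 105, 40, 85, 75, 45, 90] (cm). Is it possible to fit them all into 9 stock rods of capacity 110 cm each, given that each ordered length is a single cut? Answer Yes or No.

Total = 895 cm; ⌈895/110⌉ = 9.
The bound of 9 does not rule out 9, but exhaustive search shows no assignment into 9 stock rods of capacity 110 cm exists — the minimum is 10.

No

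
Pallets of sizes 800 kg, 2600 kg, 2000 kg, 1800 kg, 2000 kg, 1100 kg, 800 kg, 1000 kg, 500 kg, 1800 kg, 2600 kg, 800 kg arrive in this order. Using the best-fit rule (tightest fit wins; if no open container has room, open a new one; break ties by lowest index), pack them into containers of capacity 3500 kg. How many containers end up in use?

  800 → container 1 (new)  [load 800/3500]
  2600 → container 1  [load 3400/3500]
  2000 → container 2 (new)  [load 2000/3500]
  1800 → container 3 (new)  [load 1800/3500]
  2000 → container 4 (new)  [load 2000/3500]
  1100 → container 2  [load 3100/3500]
  800 → container 4  [load 2800/3500]
  1000 → container 3  [load 2800/3500]
  500 → container 3  [load 3300/3500]
  1800 → container 5 (new)  [load 1800/3500]
  2600 → container 6 (new)  [load 2600/3500]
  800 → container 6  [load 3400/3500]
6 containers opened.

6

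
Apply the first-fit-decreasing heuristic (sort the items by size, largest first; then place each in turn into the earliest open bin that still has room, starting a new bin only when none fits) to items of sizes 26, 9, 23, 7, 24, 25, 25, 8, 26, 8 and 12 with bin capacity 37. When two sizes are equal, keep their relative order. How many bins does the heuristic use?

6

Sorted descending: 26, 26, 25, 25, 24, 23, 12, 9, 8, 8, 7.
  26 → bin 1 (new)  [load 26/37]
  26 → bin 2 (new)  [load 26/37]
  25 → bin 3 (new)  [load 25/37]
  25 → bin 4 (new)  [load 25/37]
  24 → bin 5 (new)  [load 24/37]
  23 → bin 6 (new)  [load 23/37]
  12 → bin 3  [load 37/37]
  9 → bin 1  [load 35/37]
  8 → bin 2  [load 34/37]
  8 → bin 4  [load 33/37]
  7 → bin 5  [load 31/37]
6 bins opened.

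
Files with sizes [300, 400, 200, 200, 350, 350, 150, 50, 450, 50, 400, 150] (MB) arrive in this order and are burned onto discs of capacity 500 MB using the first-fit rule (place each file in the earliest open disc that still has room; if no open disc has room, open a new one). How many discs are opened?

7

  300 → disc 1 (new)  [load 300/500]
  400 → disc 2 (new)  [load 400/500]
  200 → disc 1  [load 500/500]
  200 → disc 3 (new)  [load 200/500]
  350 → disc 4 (new)  [load 350/500]
  350 → disc 5 (new)  [load 350/500]
  150 → disc 3  [load 350/500]
  50 → disc 2  [load 450/500]
  450 → disc 6 (new)  [load 450/500]
  50 → disc 2  [load 500/500]
  400 → disc 7 (new)  [load 400/500]
  150 → disc 3  [load 500/500]
7 discs opened.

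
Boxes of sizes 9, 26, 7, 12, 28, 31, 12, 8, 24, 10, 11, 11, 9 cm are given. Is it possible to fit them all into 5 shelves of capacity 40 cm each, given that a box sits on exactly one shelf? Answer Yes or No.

Yes

A valid assignment using 5 shelves:
  shelf 1: 31 + 9 = 40
  shelf 2: 28 + 12 = 40
  shelf 3: 26 + 12 = 38
  shelf 4: 24 + 9 + 7 = 40
  shelf 5: 11 + 11 + 10 + 8 = 40
Every load is within 40 cm, so 5 shelves suffice.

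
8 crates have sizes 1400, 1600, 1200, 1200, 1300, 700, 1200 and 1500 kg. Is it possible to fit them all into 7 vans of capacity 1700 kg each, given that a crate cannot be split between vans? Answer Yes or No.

No

Total = 10100 kg; ⌈10100/1700⌉ = 6.
7 crates each exceed half the capacity and cannot share a van, forcing at least 7 vans.
The bound of 7 does not rule out 7, but exhaustive search shows no assignment into 7 vans of capacity 1700 kg exists — the minimum is 8.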